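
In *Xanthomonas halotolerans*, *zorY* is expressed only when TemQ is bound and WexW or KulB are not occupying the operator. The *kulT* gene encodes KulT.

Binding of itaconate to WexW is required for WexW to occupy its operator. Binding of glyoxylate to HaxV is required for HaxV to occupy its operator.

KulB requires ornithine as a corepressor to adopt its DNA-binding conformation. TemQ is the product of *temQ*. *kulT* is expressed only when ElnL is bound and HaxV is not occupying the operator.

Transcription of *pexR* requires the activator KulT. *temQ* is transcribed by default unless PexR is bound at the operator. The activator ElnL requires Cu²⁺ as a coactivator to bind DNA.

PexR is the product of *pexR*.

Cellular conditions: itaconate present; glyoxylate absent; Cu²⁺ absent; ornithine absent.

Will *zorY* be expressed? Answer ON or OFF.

Itaconate is present, so WexW is active.
Ornithine is absent, so KulB is inactive.
Cu²⁺ is absent, so ElnL is inactive.
Glyoxylate is absent, so HaxV is inactive.
Required activator ElnL is absent, so *kulT* is not transcribed.
So KulT is not produced.
Required activator KulT is absent, so *pexR* is not transcribed.
So PexR is not produced.
With no repressor bound, *temQ* is transcribed.
So TemQ is produced and active.
With repressor WexW bound, *zorY* is not transcribed.

OFF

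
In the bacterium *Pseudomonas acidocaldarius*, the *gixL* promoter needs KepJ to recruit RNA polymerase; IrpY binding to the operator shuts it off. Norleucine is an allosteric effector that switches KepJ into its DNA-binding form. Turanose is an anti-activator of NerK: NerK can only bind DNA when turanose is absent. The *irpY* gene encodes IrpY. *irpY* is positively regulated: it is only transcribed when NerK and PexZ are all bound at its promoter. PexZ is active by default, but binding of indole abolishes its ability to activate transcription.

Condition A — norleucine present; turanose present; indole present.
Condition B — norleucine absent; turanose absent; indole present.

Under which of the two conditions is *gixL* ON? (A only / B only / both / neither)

Condition A:
Norleucine is present, so KepJ is active.
Turanose is present, so NerK is inactive.
Indole is present, so PexZ is inactive.
Required activator NerK is absent, so *irpY* is not transcribed.
So IrpY is not produced.
No repressor is bound and KepJ is active, so *gixL* is transcribed.
→ *gixL* is ON in A.
Condition B:
Norleucine is absent, so KepJ is inactive.
Turanose is absent, so NerK is active.
Indole is present, so PexZ is inactive.
Required activator PexZ is absent, so *irpY* is not transcribed.
So IrpY is not produced.
Required activator KepJ is absent, so *gixL* is not transcribed.
→ *gixL* is OFF in B.

A only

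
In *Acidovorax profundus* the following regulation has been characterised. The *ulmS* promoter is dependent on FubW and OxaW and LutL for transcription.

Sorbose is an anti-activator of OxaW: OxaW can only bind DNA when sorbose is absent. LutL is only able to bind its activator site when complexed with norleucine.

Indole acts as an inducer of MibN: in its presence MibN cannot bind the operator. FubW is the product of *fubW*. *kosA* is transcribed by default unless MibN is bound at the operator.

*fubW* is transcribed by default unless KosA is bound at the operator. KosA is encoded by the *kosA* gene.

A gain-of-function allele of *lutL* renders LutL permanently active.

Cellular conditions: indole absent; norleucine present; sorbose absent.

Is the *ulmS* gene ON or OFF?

Indole is absent, so MibN is active.
With repressor MibN bound, *kosA* is not transcribed.
So KosA is not produced.
With no repressor bound, *fubW* is transcribed.
So FubW is produced and active.
Sorbose is absent, so OxaW is active.
LutL is constitutively active in this strain.
No repressor is bound and FubW and OxaW and LutL are active, so *ulmS* is transcribed.

ON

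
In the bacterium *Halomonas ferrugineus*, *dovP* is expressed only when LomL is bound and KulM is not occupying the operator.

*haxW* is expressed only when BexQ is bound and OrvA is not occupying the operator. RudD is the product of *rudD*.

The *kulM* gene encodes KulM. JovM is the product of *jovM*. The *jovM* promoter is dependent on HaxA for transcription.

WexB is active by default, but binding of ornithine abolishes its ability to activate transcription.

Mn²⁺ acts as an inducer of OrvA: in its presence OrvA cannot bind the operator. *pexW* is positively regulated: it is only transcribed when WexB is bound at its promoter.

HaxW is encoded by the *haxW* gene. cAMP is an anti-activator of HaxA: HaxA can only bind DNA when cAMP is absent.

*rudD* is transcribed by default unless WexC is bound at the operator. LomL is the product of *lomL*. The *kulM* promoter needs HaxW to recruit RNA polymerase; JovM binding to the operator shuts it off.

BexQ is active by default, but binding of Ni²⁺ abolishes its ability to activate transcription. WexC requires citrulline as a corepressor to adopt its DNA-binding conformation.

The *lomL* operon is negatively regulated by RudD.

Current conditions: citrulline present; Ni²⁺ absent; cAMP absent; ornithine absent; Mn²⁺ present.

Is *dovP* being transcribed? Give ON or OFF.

cAMP is absent, so HaxA is active.
No repressor is bound and HaxA is active, so *jovM* is transcribed.
So JovM is produced and active.
Ni²⁺ is absent, so BexQ is active.
Mn²⁺ is present, so OrvA is inactive.
No repressor is bound and BexQ is active, so *haxW* is transcribed.
So HaxW is produced and active.
With repressor JovM bound, *kulM* is not transcribed.
So KulM is not produced.
Citrulline is present, so WexC is active.
With repressor WexC bound, *rudD* is not transcribed.
So RudD is not produced.
With no repressor bound, *lomL* is transcribed.
So LomL is produced and active.
No repressor is bound and LomL is active, so *dovP* is transcribed.

ON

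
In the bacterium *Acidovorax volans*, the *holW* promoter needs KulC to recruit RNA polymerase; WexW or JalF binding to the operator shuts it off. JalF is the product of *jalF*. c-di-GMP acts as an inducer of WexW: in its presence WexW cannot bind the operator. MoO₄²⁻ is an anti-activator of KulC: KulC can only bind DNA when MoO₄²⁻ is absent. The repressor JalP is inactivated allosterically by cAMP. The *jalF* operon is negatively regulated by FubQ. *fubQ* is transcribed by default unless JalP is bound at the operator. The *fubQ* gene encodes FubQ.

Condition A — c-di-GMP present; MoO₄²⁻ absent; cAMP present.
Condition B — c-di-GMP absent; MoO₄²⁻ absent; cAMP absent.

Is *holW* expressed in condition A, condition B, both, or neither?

A only

Condition A:
c-di-GMP is present, so WexW is inactive.
MoO₄²⁻ is absent, so KulC is active.
cAMP is present, so JalP is inactive.
With no repressor bound, *fubQ* is transcribed.
So FubQ is produced and active.
With repressor FubQ bound, *jalF* is not transcribed.
So JalF is not produced.
No repressor is bound and KulC is active, so *holW* is transcribed.
→ *holW* is ON in A.
Condition B:
c-di-GMP is absent, so WexW is active.
MoO₄²⁻ is absent, so KulC is active.
cAMP is absent, so JalP is active.
With repressor JalP bound, *fubQ* is not transcribed.
So FubQ is not produced.
With no repressor bound, *jalF* is transcribed.
So JalF is produced and active.
With repressor WexW bound, *holW* is not transcribed.
→ *holW* is OFF in B.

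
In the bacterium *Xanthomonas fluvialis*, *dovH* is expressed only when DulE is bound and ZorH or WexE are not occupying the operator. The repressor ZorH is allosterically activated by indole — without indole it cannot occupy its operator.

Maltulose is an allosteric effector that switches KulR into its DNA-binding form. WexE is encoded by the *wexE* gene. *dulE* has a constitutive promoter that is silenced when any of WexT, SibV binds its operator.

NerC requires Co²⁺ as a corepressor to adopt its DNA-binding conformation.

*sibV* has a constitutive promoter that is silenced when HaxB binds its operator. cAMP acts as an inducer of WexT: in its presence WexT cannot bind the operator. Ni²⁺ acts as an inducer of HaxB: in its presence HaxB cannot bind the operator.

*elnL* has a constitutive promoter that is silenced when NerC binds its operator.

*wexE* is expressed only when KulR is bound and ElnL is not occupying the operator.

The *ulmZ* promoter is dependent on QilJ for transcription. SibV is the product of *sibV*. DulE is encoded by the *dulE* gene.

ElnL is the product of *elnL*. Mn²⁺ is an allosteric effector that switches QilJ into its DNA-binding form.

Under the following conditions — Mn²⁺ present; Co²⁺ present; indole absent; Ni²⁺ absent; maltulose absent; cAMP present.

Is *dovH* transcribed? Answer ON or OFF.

ON

Indole is absent, so ZorH is inactive.
cAMP is present, so WexT is inactive.
Ni²⁺ is absent, so HaxB is active.
With repressor HaxB bound, *sibV* is not transcribed.
So SibV is not produced.
With no repressor bound, *dulE* is transcribed.
So DulE is produced and active.
Maltulose is absent, so KulR is inactive.
Co²⁺ is present, so NerC is active.
With repressor NerC bound, *elnL* is not transcribed.
So ElnL is not produced.
Required activator KulR is absent, so *wexE* is not transcribed.
So WexE is not produced.
No repressor is bound and DulE is active, so *dovH* is transcribed.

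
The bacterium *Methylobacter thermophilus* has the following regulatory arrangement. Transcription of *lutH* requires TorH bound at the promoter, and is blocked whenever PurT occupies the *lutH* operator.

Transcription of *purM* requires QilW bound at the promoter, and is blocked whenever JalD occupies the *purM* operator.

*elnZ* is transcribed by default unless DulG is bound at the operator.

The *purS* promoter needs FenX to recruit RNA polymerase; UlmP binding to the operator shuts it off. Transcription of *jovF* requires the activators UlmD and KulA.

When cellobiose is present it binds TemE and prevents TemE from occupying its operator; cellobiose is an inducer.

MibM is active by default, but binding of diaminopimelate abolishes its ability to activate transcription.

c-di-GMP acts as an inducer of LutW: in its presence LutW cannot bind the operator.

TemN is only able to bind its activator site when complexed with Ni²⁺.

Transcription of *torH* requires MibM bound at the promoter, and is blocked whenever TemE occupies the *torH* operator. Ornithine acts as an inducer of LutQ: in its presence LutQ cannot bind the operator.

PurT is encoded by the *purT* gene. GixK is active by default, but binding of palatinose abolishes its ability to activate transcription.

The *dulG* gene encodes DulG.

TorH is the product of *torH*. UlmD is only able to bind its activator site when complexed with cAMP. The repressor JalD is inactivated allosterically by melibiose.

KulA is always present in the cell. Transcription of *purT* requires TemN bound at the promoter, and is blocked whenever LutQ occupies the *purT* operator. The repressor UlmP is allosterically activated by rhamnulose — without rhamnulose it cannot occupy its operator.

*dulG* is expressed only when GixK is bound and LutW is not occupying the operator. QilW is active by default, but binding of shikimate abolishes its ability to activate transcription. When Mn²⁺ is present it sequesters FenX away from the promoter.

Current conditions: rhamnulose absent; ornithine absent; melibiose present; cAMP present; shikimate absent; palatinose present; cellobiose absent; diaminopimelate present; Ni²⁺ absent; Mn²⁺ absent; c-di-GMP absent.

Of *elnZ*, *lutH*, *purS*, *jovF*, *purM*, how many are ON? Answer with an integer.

c-di-GMP is absent, so LutW is active.
Palatinose is present, so GixK is inactive.
With repressor LutW bound, *dulG* is not transcribed.
So DulG is not produced.
With no repressor bound, *elnZ* is transcribed.
→ *elnZ* is ON.
Cellobiose is absent, so TemE is active.
Diaminopimelate is present, so MibM is inactive.
With repressor TemE bound, *torH* is not transcribed.
So TorH is not produced.
Ni²⁺ is absent, so TemN is inactive.
Ornithine is absent, so LutQ is active.
With repressor LutQ bound, *purT* is not transcribed.
So PurT is not produced.
Required activator TorH is absent, so *lutH* is not transcribed.
→ *lutH* is OFF.
Mn²⁺ is absent, so FenX is active.
Rhamnulose is absent, so UlmP is inactive.
No repressor is bound and FenX is active, so *purS* is transcribed.
→ *purS* is ON.
cAMP is present, so UlmD is active.
KulA is produced constitutively and is active.
No repressor is bound and UlmD and KulA are active, so *jovF* is transcribed.
→ *jovF* is ON.
Melibiose is present, so JalD is inactive.
Shikimate is absent, so QilW is active.
No repressor is bound and QilW is active, so *purM* is transcribed.
→ *purM* is ON.
4 of the 5 genes are transcribed.

4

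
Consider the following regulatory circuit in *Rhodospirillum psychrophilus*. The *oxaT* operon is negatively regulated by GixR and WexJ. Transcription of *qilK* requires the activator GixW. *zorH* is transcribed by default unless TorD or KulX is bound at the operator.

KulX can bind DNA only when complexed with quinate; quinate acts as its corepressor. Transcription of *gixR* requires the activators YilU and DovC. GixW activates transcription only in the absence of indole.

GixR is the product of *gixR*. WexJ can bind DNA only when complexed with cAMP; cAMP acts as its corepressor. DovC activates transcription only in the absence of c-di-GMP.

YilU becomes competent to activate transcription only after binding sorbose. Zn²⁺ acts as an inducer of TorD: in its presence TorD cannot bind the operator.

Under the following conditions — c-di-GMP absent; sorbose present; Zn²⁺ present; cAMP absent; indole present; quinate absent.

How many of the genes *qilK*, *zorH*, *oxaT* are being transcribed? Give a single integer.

Indole is present, so GixW is inactive.
Required activator GixW is absent, so *qilK* is not transcribed.
→ *qilK* is OFF.
Zn²⁺ is present, so TorD is inactive.
Quinate is absent, so KulX is inactive.
With no repressor bound, *zorH* is transcribed.
→ *zorH* is ON.
Sorbose is present, so YilU is active.
c-di-GMP is absent, so DovC is active.
No repressor is bound and YilU and DovC are active, so *gixR* is transcribed.
So GixR is produced and active.
cAMP is absent, so WexJ is inactive.
With repressor GixR bound, *oxaT* is not transcribed.
→ *oxaT* is OFF.
1 of the 3 genes is transcribed.

1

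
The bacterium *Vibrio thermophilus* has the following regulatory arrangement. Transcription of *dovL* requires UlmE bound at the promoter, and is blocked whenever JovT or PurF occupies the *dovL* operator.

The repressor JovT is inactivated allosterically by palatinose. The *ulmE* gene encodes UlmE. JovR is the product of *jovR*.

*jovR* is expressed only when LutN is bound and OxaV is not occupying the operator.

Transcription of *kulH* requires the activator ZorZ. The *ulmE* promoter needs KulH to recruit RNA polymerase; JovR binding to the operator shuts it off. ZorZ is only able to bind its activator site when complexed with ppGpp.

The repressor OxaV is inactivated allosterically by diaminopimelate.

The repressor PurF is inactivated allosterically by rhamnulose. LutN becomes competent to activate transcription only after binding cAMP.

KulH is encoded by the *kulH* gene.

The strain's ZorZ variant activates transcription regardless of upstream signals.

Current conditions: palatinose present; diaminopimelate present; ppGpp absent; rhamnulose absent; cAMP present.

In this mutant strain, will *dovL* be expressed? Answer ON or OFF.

OFF

ZorZ is constitutively active in this strain.
No repressor is bound and ZorZ is active, so *kulH* is transcribed.
So KulH is produced and active.
Diaminopimelate is present, so OxaV is inactive.
cAMP is present, so LutN is active.
No repressor is bound and LutN is active, so *jovR* is transcribed.
So JovR is produced and active.
With repressor JovR bound, *ulmE* is not transcribed.
So UlmE is not produced.
Palatinose is present, so JovT is inactive.
Rhamnulose is absent, so PurF is active.
With repressor PurF bound, *dovL* is not transcribed.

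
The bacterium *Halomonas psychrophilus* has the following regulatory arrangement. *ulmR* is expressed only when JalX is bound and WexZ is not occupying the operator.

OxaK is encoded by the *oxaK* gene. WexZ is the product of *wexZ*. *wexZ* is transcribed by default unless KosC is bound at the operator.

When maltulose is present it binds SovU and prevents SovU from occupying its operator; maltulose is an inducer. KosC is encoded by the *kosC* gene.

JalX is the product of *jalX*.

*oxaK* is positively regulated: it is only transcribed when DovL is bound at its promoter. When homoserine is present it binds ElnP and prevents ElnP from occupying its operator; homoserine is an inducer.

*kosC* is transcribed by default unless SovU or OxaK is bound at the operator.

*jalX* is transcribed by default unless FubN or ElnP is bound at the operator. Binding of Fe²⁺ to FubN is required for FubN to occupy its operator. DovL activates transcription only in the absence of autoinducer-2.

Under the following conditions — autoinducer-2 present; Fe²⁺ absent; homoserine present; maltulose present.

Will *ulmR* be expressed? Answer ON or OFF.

Maltulose is present, so SovU is inactive.
Autoinducer-2 is present, so DovL is inactive.
Required activator DovL is absent, so *oxaK* is not transcribed.
So OxaK is not produced.
With no repressor bound, *kosC* is transcribed.
So KosC is produced and active.
With repressor KosC bound, *wexZ* is not transcribed.
So WexZ is not produced.
Fe²⁺ is absent, so FubN is inactive.
Homoserine is present, so ElnP is inactive.
With no repressor bound, *jalX* is transcribed.
So JalX is produced and active.
No repressor is bound and JalX is active, so *ulmR* is transcribed.

ON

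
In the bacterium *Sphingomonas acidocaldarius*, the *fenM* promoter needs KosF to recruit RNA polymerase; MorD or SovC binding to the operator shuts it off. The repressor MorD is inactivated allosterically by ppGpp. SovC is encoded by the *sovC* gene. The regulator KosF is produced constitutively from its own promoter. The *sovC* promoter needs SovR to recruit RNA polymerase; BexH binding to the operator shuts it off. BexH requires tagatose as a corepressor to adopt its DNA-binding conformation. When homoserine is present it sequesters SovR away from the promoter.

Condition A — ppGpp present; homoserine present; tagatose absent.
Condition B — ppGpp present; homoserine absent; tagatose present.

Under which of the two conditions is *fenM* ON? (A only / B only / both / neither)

Condition A:
KosF is produced constitutively and is active.
ppGpp is present, so MorD is inactive.
Homoserine is present, so SovR is inactive.
Tagatose is absent, so BexH is inactive.
Required activator SovR is absent, so *sovC* is not transcribed.
So SovC is not produced.
No repressor is bound and KosF is active, so *fenM* is transcribed.
→ *fenM* is ON in A.
Condition B:
KosF is produced constitutively and is active.
ppGpp is present, so MorD is inactive.
Homoserine is absent, so SovR is active.
Tagatose is present, so BexH is active.
With repressor BexH bound, *sovC* is not transcribed.
So SovC is not produced.
No repressor is bound and KosF is active, so *fenM* is transcribed.
→ *fenM* is ON in B.

both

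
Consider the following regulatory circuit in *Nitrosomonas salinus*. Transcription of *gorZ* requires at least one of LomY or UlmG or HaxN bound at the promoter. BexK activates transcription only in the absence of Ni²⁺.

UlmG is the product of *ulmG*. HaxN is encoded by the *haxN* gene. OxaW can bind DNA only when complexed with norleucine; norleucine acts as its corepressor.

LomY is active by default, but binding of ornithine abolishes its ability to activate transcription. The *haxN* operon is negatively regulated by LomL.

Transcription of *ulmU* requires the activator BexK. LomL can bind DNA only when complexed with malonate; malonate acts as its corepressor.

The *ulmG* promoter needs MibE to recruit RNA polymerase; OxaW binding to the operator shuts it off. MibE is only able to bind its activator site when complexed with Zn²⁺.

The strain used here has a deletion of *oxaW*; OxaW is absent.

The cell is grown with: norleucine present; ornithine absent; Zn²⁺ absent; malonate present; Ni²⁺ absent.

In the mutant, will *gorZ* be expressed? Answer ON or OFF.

Ornithine is absent, so LomY is active.
OxaW is non-functional in this strain, so it has no effect.
Zn²⁺ is absent, so MibE is inactive.
Required activator MibE is absent, so *ulmG* is not transcribed.
So UlmG is not produced.
Malonate is present, so LomL is active.
With repressor LomL bound, *haxN* is not transcribed.
So HaxN is not produced.
Activator LomY is present, so *gorZ* is transcribed.

ON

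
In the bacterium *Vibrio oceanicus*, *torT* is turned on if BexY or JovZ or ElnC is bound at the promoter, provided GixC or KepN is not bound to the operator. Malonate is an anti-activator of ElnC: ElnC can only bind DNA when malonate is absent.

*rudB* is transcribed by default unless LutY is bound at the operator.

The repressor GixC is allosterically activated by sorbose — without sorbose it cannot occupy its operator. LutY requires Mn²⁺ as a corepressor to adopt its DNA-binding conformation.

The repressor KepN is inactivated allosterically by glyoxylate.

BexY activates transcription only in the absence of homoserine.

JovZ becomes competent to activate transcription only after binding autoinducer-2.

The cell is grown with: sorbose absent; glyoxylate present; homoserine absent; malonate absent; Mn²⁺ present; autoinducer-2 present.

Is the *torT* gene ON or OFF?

Homoserine is absent, so BexY is active.
Autoinducer-2 is present, so JovZ is active.
Malonate is absent, so ElnC is active.
Sorbose is absent, so GixC is inactive.
Glyoxylate is present, so KepN is inactive.
Activator BexY is present, so *torT* is transcribed.

ON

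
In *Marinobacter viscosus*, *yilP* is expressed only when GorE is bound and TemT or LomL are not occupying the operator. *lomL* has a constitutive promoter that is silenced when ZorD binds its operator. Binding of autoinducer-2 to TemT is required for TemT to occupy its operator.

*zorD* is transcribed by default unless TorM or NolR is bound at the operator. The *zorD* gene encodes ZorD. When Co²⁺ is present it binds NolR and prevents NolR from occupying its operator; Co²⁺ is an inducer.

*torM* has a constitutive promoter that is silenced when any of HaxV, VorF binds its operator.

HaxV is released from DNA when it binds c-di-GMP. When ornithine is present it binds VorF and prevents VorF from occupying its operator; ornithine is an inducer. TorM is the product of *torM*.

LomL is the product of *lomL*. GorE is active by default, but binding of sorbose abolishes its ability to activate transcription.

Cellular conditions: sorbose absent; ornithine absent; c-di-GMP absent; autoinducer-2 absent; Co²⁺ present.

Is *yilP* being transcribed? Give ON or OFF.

Autoinducer-2 is absent, so TemT is inactive.
Sorbose is absent, so GorE is active.
c-di-GMP is absent, so HaxV is active.
Ornithine is absent, so VorF is active.
With repressor HaxV bound, *torM* is not transcribed.
So TorM is not produced.
Co²⁺ is present, so NolR is inactive.
With no repressor bound, *zorD* is transcribed.
So ZorD is produced and active.
With repressor ZorD bound, *lomL* is not transcribed.
So LomL is not produced.
No repressor is bound and GorE is active, so *yilP* is transcribed.

ON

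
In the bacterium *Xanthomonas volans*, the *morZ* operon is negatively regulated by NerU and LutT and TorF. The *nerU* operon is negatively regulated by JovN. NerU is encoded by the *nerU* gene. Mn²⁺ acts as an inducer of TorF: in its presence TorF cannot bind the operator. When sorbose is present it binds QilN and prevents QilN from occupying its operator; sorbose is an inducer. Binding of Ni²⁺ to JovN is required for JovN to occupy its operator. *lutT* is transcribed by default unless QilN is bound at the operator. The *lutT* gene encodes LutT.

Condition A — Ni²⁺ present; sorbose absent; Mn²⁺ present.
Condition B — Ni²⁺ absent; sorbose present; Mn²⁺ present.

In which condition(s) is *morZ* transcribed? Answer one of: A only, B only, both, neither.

A only

Condition A:
Ni²⁺ is present, so JovN is active.
With repressor JovN bound, *nerU* is not transcribed.
So NerU is not produced.
Sorbose is absent, so QilN is active.
With repressor QilN bound, *lutT* is not transcribed.
So LutT is not produced.
Mn²⁺ is present, so TorF is inactive.
With no repressor bound, *morZ* is transcribed.
→ *morZ* is ON in A.
Condition B:
Ni²⁺ is absent, so JovN is inactive.
With no repressor bound, *nerU* is transcribed.
So NerU is produced and active.
Sorbose is present, so QilN is inactive.
With no repressor bound, *lutT* is transcribed.
So LutT is produced and active.
Mn²⁺ is present, so TorF is inactive.
With repressor NerU bound, *morZ* is not transcribed.
→ *morZ* is OFF in B.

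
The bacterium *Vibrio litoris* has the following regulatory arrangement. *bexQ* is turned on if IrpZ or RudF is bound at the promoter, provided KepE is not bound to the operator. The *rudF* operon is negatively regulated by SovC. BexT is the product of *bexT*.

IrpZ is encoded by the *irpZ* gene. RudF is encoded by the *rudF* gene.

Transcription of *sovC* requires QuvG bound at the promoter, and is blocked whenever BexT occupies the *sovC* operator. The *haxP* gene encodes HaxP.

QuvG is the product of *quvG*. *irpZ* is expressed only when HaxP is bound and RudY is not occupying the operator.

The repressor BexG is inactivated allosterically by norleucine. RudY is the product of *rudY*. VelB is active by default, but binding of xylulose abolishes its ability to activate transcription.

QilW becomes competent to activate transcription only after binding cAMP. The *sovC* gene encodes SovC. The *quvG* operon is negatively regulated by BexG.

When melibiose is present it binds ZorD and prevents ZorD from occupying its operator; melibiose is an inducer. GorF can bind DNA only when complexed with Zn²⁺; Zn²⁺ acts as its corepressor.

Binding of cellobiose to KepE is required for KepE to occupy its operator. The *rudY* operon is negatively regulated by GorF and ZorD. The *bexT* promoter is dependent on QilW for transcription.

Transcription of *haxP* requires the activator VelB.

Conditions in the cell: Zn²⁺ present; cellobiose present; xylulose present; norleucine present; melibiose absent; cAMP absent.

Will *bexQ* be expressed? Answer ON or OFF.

OFF

Zn²⁺ is present, so GorF is active.
Melibiose is absent, so ZorD is active.
With repressor GorF bound, *rudY* is not transcribed.
So RudY is not produced.
Xylulose is present, so VelB is inactive.
Required activator VelB is absent, so *haxP* is not transcribed.
So HaxP is not produced.
Required activator HaxP is absent, so *irpZ* is not transcribed.
So IrpZ is not produced.
Norleucine is present, so BexG is inactive.
With no repressor bound, *quvG* is transcribed.
So QuvG is produced and active.
cAMP is absent, so QilW is inactive.
Required activator QilW is absent, so *bexT* is not transcribed.
So BexT is not produced.
No repressor is bound and QuvG is active, so *sovC* is transcribed.
So SovC is produced and active.
With repressor SovC bound, *rudF* is not transcribed.
So RudF is not produced.
Cellobiose is present, so KepE is active.
With repressor KepE bound, *bexQ* is not transcribed.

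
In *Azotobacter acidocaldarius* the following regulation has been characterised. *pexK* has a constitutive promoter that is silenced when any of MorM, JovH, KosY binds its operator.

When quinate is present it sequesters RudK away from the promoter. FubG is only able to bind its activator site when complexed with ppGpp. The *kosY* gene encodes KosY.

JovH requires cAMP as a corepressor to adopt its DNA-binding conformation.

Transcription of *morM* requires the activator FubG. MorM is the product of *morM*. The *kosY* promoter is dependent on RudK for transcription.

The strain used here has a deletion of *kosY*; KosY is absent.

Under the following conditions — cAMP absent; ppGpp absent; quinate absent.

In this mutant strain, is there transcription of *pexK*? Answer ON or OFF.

ppGpp is absent, so FubG is inactive.
Required activator FubG is absent, so *morM* is not transcribed.
So MorM is not produced.
cAMP is absent, so JovH is inactive.
KosY is non-functional in this strain, so it has no effect.
With no repressor bound, *pexK* is transcribed.

ON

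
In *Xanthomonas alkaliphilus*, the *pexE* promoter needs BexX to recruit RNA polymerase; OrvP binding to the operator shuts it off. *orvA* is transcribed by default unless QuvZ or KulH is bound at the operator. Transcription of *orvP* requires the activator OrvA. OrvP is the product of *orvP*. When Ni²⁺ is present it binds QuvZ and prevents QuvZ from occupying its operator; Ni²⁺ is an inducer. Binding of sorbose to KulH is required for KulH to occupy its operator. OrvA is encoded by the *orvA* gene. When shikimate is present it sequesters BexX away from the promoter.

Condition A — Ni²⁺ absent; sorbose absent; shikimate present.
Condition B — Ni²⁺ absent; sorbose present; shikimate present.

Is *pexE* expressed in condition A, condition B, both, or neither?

Condition A:
Ni²⁺ is absent, so QuvZ is active.
Sorbose is absent, so KulH is inactive.
With repressor QuvZ bound, *orvA* is not transcribed.
So OrvA is not produced.
Required activator OrvA is absent, so *orvP* is not transcribed.
So OrvP is not produced.
Shikimate is present, so BexX is inactive.
Required activator BexX is absent, so *pexE* is not transcribed.
→ *pexE* is OFF in A.
Condition B:
Ni²⁺ is absent, so QuvZ is active.
Sorbose is present, so KulH is active.
With repressor QuvZ bound, *orvA* is not transcribed.
So OrvA is not produced.
Required activator OrvA is absent, so *orvP* is not transcribed.
So OrvP is not produced.
Shikimate is present, so BexX is inactive.
Required activator BexX is absent, so *pexE* is not transcribed.
→ *pexE* is OFF in B.

neither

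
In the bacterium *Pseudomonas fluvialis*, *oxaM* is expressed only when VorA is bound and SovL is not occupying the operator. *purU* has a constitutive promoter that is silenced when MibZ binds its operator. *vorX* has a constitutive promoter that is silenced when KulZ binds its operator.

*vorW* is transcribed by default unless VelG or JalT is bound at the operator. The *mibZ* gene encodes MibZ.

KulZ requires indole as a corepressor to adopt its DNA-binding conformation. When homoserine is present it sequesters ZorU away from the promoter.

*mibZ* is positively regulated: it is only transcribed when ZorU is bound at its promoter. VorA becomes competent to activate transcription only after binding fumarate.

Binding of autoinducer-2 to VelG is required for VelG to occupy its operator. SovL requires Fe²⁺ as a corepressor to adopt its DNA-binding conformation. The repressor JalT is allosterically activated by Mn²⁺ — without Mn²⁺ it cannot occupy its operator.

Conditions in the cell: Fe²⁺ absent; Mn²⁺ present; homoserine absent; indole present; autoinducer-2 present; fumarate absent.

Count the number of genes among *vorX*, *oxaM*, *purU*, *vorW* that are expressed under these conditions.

Indole is present, so KulZ is active.
With repressor KulZ bound, *vorX* is not transcribed.
→ *vorX* is OFF.
Fe²⁺ is absent, so SovL is inactive.
Fumarate is absent, so VorA is inactive.
Required activator VorA is absent, so *oxaM* is not transcribed.
→ *oxaM* is OFF.
Homoserine is absent, so ZorU is active.
No repressor is bound and ZorU is active, so *mibZ* is transcribed.
So MibZ is produced and active.
With repressor MibZ bound, *purU* is not transcribed.
→ *purU* is OFF.
Autoinducer-2 is present, so VelG is active.
Mn²⁺ is present, so JalT is active.
With repressor VelG bound, *vorW* is not transcribed.
→ *vorW* is OFF.
0 of the 4 genes are transcribed.

0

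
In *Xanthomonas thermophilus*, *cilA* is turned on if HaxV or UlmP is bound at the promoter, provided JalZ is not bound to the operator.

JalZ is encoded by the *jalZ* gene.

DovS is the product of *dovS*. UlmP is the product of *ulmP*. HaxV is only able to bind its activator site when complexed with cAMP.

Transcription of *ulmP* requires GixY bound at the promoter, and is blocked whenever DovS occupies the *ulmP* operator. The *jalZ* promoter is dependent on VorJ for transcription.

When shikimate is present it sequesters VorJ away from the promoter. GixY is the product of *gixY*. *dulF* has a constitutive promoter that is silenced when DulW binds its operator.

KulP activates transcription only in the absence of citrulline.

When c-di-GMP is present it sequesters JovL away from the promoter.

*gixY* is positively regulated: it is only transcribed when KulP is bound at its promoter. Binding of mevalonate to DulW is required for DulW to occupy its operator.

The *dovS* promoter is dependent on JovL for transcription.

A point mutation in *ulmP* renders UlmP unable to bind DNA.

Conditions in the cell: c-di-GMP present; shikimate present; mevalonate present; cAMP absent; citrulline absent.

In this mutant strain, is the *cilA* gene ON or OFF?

cAMP is absent, so HaxV is inactive.
Shikimate is present, so VorJ is inactive.
Required activator VorJ is absent, so *jalZ* is not transcribed.
So JalZ is not produced.
UlmP is non-functional in this strain, so it has no effect.
No activator is available at the *cilA* promoter, so *cilA* is not transcribed.

OFF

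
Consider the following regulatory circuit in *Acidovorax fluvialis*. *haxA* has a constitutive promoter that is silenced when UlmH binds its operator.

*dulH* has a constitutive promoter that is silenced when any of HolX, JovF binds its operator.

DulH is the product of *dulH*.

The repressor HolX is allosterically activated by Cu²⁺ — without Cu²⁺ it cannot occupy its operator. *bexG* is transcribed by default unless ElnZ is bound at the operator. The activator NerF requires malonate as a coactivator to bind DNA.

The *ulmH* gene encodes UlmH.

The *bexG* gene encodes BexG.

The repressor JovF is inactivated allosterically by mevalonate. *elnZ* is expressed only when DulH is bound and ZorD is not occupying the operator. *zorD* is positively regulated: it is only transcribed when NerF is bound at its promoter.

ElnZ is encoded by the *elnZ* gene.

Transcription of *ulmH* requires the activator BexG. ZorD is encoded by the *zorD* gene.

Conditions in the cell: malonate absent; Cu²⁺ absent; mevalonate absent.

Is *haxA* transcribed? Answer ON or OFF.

Cu²⁺ is absent, so HolX is inactive.
Mevalonate is absent, so JovF is active.
With repressor JovF bound, *dulH* is not transcribed.
So DulH is not produced.
Malonate is absent, so NerF is inactive.
Required activator NerF is absent, so *zorD* is not transcribed.
So ZorD is not produced.
Required activator DulH is absent, so *elnZ* is not transcribed.
So ElnZ is not produced.
With no repressor bound, *bexG* is transcribed.
So BexG is produced and active.
No repressor is bound and BexG is active, so *ulmH* is transcribed.
So UlmH is produced and active.
With repressor UlmH bound, *haxA* is not transcribed.

OFF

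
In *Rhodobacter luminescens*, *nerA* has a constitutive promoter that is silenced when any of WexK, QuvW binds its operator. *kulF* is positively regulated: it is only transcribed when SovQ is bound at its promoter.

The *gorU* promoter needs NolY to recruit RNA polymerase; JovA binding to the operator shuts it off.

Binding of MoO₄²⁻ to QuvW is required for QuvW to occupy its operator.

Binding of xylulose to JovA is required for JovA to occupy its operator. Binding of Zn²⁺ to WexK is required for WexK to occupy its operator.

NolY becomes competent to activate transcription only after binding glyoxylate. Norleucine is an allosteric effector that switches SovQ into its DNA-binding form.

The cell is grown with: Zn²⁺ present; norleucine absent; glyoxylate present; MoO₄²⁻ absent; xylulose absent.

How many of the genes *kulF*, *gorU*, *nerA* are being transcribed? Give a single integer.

Norleucine is absent, so SovQ is inactive.
Required activator SovQ is absent, so *kulF* is not transcribed.
→ *kulF* is OFF.
Xylulose is absent, so JovA is inactive.
Glyoxylate is present, so NolY is active.
No repressor is bound and NolY is active, so *gorU* is transcribed.
→ *gorU* is ON.
Zn²⁺ is present, so WexK is active.
MoO₄²⁻ is absent, so QuvW is inactive.
With repressor WexK bound, *nerA* is not transcribed.
→ *nerA* is OFF.
1 of the 3 genes is transcribed.

1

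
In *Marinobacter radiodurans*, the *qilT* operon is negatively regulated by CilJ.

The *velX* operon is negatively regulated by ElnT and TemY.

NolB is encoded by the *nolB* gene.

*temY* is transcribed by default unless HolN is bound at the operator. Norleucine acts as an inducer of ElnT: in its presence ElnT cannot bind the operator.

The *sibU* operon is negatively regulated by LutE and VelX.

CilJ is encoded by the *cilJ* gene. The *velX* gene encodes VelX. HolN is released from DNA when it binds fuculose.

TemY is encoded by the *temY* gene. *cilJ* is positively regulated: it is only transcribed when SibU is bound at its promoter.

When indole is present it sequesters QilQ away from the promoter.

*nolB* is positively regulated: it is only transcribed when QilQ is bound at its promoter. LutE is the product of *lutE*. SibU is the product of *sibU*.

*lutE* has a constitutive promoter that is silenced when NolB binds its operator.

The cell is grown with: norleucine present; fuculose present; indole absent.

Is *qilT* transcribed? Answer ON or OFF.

OFF

Indole is absent, so QilQ is active.
No repressor is bound and QilQ is active, so *nolB* is transcribed.
So NolB is produced and active.
With repressor NolB bound, *lutE* is not transcribed.
So LutE is not produced.
Norleucine is present, so ElnT is inactive.
Fuculose is present, so HolN is inactive.
With no repressor bound, *temY* is transcribed.
So TemY is produced and active.
With repressor TemY bound, *velX* is not transcribed.
So VelX is not produced.
With no repressor bound, *sibU* is transcribed.
So SibU is produced and active.
No repressor is bound and SibU is active, so *cilJ* is transcribed.
So CilJ is produced and active.
With repressor CilJ bound, *qilT* is not transcribed.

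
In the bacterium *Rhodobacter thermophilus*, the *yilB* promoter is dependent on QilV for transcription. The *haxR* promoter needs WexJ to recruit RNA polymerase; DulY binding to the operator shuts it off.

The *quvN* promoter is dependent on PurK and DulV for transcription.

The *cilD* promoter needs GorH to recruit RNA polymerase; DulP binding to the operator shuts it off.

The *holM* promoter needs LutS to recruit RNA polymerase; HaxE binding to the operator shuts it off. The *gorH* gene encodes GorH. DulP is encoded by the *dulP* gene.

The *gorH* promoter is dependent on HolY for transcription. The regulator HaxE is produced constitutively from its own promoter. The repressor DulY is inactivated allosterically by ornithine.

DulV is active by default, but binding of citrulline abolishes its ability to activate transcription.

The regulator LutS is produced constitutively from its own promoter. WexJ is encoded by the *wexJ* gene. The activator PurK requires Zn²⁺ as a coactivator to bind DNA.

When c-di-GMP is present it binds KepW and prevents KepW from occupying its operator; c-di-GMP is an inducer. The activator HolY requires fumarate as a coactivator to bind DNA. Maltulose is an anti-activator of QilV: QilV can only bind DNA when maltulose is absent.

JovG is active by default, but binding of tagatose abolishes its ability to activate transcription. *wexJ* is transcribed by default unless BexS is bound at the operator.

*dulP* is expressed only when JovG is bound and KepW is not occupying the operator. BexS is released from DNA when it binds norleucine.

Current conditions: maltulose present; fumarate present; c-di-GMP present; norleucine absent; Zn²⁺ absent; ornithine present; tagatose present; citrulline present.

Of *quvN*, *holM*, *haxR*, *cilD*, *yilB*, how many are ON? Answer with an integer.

Zn²⁺ is absent, so PurK is inactive.
Citrulline is present, so DulV is inactive.
Required activator PurK is absent, so *quvN* is not transcribed.
→ *quvN* is OFF.
HaxE is produced constitutively and is active.
LutS is produced constitutively and is active.
With repressor HaxE bound, *holM* is not transcribed.
→ *holM* is OFF.
Norleucine is absent, so BexS is active.
With repressor BexS bound, *wexJ* is not transcribed.
So WexJ is not produced.
Ornithine is present, so DulY is inactive.
Required activator WexJ is absent, so *haxR* is not transcribed.
→ *haxR* is OFF.
c-di-GMP is present, so KepW is inactive.
Tagatose is present, so JovG is inactive.
Required activator JovG is absent, so *dulP* is not transcribed.
So DulP is not produced.
Fumarate is present, so HolY is active.
No repressor is bound and HolY is active, so *gorH* is transcribed.
So GorH is produced and active.
No repressor is bound and GorH is active, so *cilD* is transcribed.
→ *cilD* is ON.
Maltulose is present, so QilV is inactive.
Required activator QilV is absent, so *yilB* is not transcribed.
→ *yilB* is OFF.
1 of the 5 genes is transcribed.

1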